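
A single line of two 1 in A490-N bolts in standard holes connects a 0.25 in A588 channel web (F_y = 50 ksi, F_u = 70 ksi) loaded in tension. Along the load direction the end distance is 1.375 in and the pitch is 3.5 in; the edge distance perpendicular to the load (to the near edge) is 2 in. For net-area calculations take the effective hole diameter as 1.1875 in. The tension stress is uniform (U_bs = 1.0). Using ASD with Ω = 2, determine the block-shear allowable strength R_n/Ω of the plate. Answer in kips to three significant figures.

Shear plane L_v = 1.375 + 1·3.5 = 4.875 in; A_gv = 4.875 × 0.25 = 1.219 in².
A_nv = (4.875 − 1.5·1.1875) × 0.25 = 0.7734 in².
A_nt = (2 − 0.5·1.1875) × 0.25 = 0.3516 in².
0.6 F_u A_nv = 32.48 kips; 0.6 F_y A_gv = 36.56 kips → shear rupture governs the shear term.
R_n = 32.48 + 1.0 × 70 × 0.3516 = 57.09 kips.
Allowable strength R_n/Ω = 57.09 / 2 = 28.5 kips.

28.5 kips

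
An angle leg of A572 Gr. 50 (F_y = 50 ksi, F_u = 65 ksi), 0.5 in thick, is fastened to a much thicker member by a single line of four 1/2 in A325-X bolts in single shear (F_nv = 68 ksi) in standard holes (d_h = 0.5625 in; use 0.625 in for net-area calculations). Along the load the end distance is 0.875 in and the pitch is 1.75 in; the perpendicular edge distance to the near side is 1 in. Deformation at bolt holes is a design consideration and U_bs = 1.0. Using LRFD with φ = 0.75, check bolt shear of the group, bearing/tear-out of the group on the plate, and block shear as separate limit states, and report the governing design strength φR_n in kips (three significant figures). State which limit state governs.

Bolt shear: A_b = π·0.5²/4 = 0.1963 in²; R_n = 68 × 0.1963 × 4 × 1 = 53.41 kips → 0.75 × 53.41 = 40.1 kips.
Bearing: edge l_c = 0.5938, r_n = 23.16 kips; interior l_c = 1.188, r_n = 39 kips; R_n = 23.16 + 3·39 = 140.2 kips → 105 kips.
Block shear: A_gv = 3.062, A_nv = 1.969, A_nt = 0.3438 in²; R_n = min(0.6F_uA_nv, 0.6F_yA_gv) + U_bs·F_u·A_nt = 99.12 kips → 74.3 kips.
Bolt shear governs: 40.1 kips.

40.1 kips (bolt shear governs)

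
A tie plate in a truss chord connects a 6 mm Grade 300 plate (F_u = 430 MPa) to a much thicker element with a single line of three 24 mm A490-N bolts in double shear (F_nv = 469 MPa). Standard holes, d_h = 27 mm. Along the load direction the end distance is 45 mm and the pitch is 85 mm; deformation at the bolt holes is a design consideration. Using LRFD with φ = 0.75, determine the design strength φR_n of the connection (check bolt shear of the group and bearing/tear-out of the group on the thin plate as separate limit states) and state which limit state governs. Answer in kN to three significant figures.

296 kN (bearing governs)

Bolt shear: A_b = π·24²/4 = 452.4 mm²; R_n = 469 × 452.4 × 3 × 2 / 1000 = 1273 kN → 0.75 × 1273 = 955 kN.
Bearing (1.2 l_c t F_u ≤ 2.4 d t F_u): upper limit = 2.4·24·6·430 / 1000 = 148.6 kN.
  Edge l_c = 45 − 27/2 = 31.5 → r_n = 97.52 kN; interior l_c = 85 − 27 = 58 → r_n = 148.6 kN.
  R_n,bearing = 1·97.52 + 2·148.6 = 394.7 kN → 0.75 × 394.7 = 296 kN.
Bearing governs: 296 kN.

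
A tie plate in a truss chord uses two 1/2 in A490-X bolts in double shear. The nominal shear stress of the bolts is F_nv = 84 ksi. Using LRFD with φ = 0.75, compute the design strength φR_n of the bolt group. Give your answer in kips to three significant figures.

A_b = π × 0.5² / 4 = 0.1963 in².
R_n = F_nv · A_b · n · n_s = 84 × 0.1963 × 2 × 2 = 65.97 kips.
Design strength φR_n = 0.75 × 65.97 = 49.5 kips.

49.5 kips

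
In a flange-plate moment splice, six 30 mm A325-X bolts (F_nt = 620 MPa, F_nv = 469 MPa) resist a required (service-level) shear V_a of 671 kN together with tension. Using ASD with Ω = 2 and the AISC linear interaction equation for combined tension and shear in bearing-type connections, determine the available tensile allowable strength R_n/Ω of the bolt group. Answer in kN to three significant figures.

822 kN

A_b = π·30²/4 = 706.9 mm²; f_rv = 671 × 1000 / (6 × 706.9) = 158.2 MPa.
F'_nt = 1.3 F_nt − (Ω F_nt / F_nv) f_rv = 1.3·620 − (2·620/469)·158.2 = 387.7 MPa, capped at F_nt → F'_nt = 387.7 MPa.
R_n = F'_nt · A_b · n = 387.7 × 706.9 × 6 / 1000 = 1644 kN.
Allowable strength R_n/Ω = 1644 / 2 = 822 kN.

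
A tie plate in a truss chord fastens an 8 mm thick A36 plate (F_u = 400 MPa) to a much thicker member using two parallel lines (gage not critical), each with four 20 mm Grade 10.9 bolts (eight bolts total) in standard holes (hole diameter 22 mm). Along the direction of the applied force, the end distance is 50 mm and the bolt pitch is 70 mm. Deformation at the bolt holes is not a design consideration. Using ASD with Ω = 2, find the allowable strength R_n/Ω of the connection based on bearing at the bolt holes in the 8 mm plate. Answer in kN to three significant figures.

763 kN

Per bolt r_n = 1.5 l_c t F_u ≤ 3.0 d t F_u; upper limit = 3.0 × 20 × 8 × 400 / 1000 = 192 kN.
Edge bolt: l_c = 50 − 22/2 = 39 mm → 1.5 × 39 × 8 × 400 / 1000 = 187.2 → r_n = 187.2 kN.
Interior bolts: l_c = 70 − 22 = 48 mm → 1.5 × 48 × 8 × 400 / 1000 = 230.4 → r_n = 192 kN.
R_n = 2 × 187.2 + 6 × 192 = 1526 kN.
Allowable strength R_n/Ω = 1526 / 2 = 763 kN.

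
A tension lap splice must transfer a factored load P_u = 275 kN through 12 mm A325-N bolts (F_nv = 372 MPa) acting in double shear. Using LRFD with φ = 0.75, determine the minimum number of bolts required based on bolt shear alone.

5 bolts

A_b = π·12²/4 = 113.1 mm².
Per-bolt design strength φR_n = 0.75 × 372 × 113.1 × 2 / 1000 = 63.11 kN.
n ≥ 275 / 63.11 = 4.358 → use 5 bolts.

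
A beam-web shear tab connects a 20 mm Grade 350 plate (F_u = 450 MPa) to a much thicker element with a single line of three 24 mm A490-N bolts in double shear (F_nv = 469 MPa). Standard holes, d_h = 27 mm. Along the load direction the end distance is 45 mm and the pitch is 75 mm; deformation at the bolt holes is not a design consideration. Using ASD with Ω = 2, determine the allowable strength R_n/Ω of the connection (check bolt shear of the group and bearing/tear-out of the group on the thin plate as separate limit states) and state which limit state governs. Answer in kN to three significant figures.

Bolt shear: A_b = π·24²/4 = 452.4 mm²; R_n = 469 × 452.4 × 3 × 2 / 1000 = 1273 kN → 1273 / 2 = 637 kN.
Bearing (1.5 l_c t F_u ≤ 3.0 d t F_u): upper limit = 3.0·24·20·450 / 1000 = 648 kN.
  Edge l_c = 45 − 27/2 = 31.5 → r_n = 425.2 kN; interior l_c = 75 − 27 = 48 → r_n = 648 kN.
  R_n,bearing = 1·425.2 + 2·648 = 1721 kN → 1721 / 2 = 861 kN.
Bolt shear governs: 637 kN.

637 kN (bolt shear governs)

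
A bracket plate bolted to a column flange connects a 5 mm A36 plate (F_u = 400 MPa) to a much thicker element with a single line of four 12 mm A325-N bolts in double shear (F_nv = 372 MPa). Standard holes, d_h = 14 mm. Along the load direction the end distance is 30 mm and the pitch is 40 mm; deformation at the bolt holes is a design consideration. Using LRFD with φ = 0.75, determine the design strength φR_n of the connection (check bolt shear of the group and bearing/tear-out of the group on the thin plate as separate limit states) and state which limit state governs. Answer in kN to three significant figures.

171 kN (bearing governs)

Bolt shear: A_b = π·12²/4 = 113.1 mm²; R_n = 372 × 113.1 × 4 × 2 / 1000 = 336.6 kN → 0.75 × 336.6 = 252 kN.
Bearing (1.2 l_c t F_u ≤ 2.4 d t F_u): upper limit = 2.4·12·5·400 / 1000 = 57.6 kN.
  Edge l_c = 30 − 14/2 = 23 → r_n = 55.2 kN; interior l_c = 40 − 14 = 26 → r_n = 57.6 kN.
  R_n,bearing = 1·55.2 + 3·57.6 = 228 kN → 0.75 × 228 = 171 kN.
Bearing governs: 171 kN.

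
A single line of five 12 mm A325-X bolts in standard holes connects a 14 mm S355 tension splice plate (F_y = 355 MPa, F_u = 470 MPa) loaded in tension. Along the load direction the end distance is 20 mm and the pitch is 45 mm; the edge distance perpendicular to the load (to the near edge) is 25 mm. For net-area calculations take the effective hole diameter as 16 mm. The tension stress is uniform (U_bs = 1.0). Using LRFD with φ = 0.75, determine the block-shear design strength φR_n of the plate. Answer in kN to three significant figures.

463 kN

Shear plane L_v = 20 + 4·45 = 200 mm; A_gv = 200 × 14 = 2800 mm².
A_nv = (200 − 4.5·16) × 14 = 1792 mm².
A_nt = (25 − 0.5·16) × 14 = 238 mm².
0.6 F_u A_nv = 505.3 kN; 0.6 F_y A_gv = 596.4 kN → shear rupture governs the shear term.
R_n = 505.3 + 1.0 × 470 × 238 / 1000 = 617.2 kN.
Design strength φR_n = 0.75 × 617.2 = 463 kN.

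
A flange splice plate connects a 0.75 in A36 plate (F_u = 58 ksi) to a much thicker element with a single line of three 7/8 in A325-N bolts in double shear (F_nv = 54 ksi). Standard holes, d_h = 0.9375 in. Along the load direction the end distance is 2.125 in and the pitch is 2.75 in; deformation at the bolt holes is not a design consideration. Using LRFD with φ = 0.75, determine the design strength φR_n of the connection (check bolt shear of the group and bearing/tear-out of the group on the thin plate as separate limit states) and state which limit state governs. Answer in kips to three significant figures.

146 kips (bolt shear governs)

Bolt shear: A_b = π·0.875²/4 = 0.6013 in²; R_n = 54 × 0.6013 × 3 × 2 = 194.8 kips → 0.75 × 194.8 = 146 kips.
Bearing (1.5 l_c t F_u ≤ 3.0 d t F_u): upper limit = 3.0·0.875·0.75·58 = 114.2 kips.
  Edge l_c = 2.125 − 0.9375/2 = 1.656 → r_n = 108.1 kips; interior l_c = 2.75 − 0.9375 = 1.812 → r_n = 114.2 kips.
  R_n,bearing = 1·108.1 + 2·114.2 = 336.4 kips → 0.75 × 336.4 = 252 kips.
Bolt shear governs: 146 kips.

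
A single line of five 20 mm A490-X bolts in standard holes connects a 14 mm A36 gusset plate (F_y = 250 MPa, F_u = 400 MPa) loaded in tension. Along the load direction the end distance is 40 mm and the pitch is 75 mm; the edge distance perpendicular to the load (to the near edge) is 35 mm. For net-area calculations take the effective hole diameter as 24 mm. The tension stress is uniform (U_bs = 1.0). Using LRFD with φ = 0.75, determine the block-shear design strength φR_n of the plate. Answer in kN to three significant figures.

Shear plane L_v = 40 + 4·75 = 340 mm; A_gv = 340 × 14 = 4760 mm².
A_nv = (340 − 4.5·24) × 14 = 3248 mm².
A_nt = (35 − 0.5·24) × 14 = 322 mm².
0.6 F_u A_nv = 779.5 kN; 0.6 F_y A_gv = 714 kN → shear yielding governs the shear term.
R_n = 714 + 1.0 × 400 × 322 / 1000 = 842.8 kN.
Design strength φR_n = 0.75 × 842.8 = 632 kN.

632 kN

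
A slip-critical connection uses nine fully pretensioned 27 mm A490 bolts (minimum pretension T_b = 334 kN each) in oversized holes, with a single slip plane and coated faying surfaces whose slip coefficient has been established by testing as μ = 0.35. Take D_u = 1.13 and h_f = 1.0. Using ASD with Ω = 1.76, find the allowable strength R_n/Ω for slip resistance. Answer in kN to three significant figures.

675 kN

R_n = μ · D_u · h_f · T_b · n_s · n_b = 0.35 × 1.13 × 1.0 × 334 × 1 × 9 = 1189 kN.
Allowable strength R_n/Ω = 1189 / 1.76 = 675 kN.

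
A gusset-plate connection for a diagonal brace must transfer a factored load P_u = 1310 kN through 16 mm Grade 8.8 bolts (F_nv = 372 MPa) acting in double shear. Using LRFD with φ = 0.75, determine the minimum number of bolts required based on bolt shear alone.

A_b = π·16²/4 = 201.1 mm².
Per-bolt design strength φR_n = 0.75 × 372 × 201.1 × 2 / 1000 = 112.2 kN.
n ≥ 1310 / 112.2 = 11.68 → use 12 bolts.

12 bolts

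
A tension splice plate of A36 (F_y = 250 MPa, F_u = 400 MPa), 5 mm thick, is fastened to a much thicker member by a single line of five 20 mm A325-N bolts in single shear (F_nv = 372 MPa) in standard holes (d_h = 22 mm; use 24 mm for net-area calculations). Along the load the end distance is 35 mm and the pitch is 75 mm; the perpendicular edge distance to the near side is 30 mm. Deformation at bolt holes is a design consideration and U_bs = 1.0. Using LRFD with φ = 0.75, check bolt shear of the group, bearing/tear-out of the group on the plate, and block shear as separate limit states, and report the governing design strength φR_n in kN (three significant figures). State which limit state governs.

Bolt shear: A_b = π·20²/4 = 314.2 mm²; R_n = 372 × 314.2 × 5 × 1 / 1000 = 584.3 kN → 0.75 × 584.3 = 438 kN.
Bearing: edge l_c = 24, r_n = 57.6 kN; interior l_c = 53, r_n = 96 kN; R_n = 57.6 + 4·96 = 441.6 kN → 331 kN.
Block shear: A_gv = 1675, A_nv = 1135, A_nt = 90 mm²; R_n = min(0.6F_uA_nv, 0.6F_yA_gv) + U_bs·F_u·A_nt = 287.2 kN → 215 kN.
Block shear governs: 215 kN.

215 kN (block shear governs)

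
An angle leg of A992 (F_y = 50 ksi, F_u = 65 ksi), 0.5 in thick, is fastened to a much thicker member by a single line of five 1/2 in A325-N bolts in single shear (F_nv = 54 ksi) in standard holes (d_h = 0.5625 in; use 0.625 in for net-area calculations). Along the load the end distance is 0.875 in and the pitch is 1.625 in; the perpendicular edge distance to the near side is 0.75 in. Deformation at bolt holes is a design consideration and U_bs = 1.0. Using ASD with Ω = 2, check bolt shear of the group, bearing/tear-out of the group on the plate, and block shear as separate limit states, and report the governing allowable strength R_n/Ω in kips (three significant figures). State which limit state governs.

26.5 kips (bolt shear governs)

Bolt shear: A_b = π·0.5²/4 = 0.1963 in²; R_n = 54 × 0.1963 × 5 × 1 = 53.01 kips → 53.01 / 2 = 26.5 kips.
Bearing: edge l_c = 0.5938, r_n = 23.16 kips; interior l_c = 1.062, r_n = 39 kips; R_n = 23.16 + 4·39 = 179.2 kips → 89.6 kips.
Block shear: A_gv = 3.688, A_nv = 2.281, A_nt = 0.2188 in²; R_n = min(0.6F_uA_nv, 0.6F_yA_gv) + U_bs·F_u·A_nt = 103.2 kips → 51.6 kips.
Bolt shear governs: 26.5 kips.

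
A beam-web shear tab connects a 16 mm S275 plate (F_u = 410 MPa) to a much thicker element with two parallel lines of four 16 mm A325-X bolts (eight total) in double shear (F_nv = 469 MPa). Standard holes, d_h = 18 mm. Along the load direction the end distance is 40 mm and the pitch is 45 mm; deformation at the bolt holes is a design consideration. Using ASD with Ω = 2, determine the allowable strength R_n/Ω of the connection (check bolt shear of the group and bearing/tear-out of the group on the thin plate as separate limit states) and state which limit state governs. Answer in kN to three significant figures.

754 kN (bolt shear governs)

Bolt shear: A_b = π·16²/4 = 201.1 mm²; R_n = 469 × 201.1 × 8 × 2 / 1000 = 1509 kN → 1509 / 2 = 754 kN.
Bearing (1.2 l_c t F_u ≤ 2.4 d t F_u): upper limit = 2.4·16·16·410 / 1000 = 251.9 kN.
  Edge l_c = 40 − 18/2 = 31 → r_n = 244 kN; interior l_c = 45 − 18 = 27 → r_n = 212.5 kN.
  R_n,bearing = 2·244 + 6·212.5 = 1763 kN → 1763 / 2 = 882 kN.
Bolt shear governs: 754 kN.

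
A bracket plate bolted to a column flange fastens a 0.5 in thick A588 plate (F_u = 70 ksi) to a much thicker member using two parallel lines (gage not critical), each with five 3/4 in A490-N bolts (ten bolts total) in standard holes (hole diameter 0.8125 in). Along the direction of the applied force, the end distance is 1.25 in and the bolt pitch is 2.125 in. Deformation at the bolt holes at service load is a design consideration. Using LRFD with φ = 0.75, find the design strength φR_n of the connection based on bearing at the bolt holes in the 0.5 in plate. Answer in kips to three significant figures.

Per bolt r_n = 1.2 l_c t F_u ≤ 2.4 d t F_u; upper limit = 2.4 × 0.75 × 0.5 × 70 = 63 kips.
Edge bolt: l_c = 1.25 − 0.8125/2 = 0.8438 in → 1.2 × 0.8438 × 0.5 × 70 = 35.44 → r_n = 35.44 kips.
Interior bolts: l_c = 2.125 − 0.8125 = 1.312 in → 1.2 × 1.312 × 0.5 × 70 = 55.12 → r_n = 55.12 kips.
R_n = 2 × 35.44 + 8 × 55.12 = 511.9 kips.
Design strength φR_n = 0.75 × 511.9 = 384 kips.

384 kips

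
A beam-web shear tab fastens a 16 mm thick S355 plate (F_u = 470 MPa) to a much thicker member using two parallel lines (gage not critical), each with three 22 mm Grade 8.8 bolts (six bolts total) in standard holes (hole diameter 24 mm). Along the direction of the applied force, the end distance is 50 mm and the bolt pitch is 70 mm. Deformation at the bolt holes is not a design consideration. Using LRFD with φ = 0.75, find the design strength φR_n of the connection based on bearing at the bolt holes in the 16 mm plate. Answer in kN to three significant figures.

2130 kN

Per bolt r_n = 1.5 l_c t F_u ≤ 3.0 d t F_u; upper limit = 3.0 × 22 × 16 × 470 / 1000 = 496.3 kN.
Edge bolt: l_c = 50 − 24/2 = 38 mm → 1.5 × 38 × 16 × 470 / 1000 = 428.6 → r_n = 428.6 kN.
Interior bolts: l_c = 70 − 24 = 46 mm → 1.5 × 46 × 16 × 470 / 1000 = 518.9 → r_n = 496.3 kN.
R_n = 2 × 428.6 + 4 × 496.3 = 2843 kN.
Design strength φR_n = 0.75 × 2843 = 2130 kN.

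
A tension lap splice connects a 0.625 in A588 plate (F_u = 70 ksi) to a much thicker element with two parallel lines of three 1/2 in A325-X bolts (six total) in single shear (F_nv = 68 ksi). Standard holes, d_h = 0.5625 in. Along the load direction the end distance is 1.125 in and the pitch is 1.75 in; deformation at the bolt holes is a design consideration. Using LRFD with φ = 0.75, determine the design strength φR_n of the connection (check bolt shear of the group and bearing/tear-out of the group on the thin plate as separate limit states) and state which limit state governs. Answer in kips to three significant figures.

60.1 kips (bolt shear governs)

Bolt shear: A_b = π·0.5²/4 = 0.1963 in²; R_n = 68 × 0.1963 × 6 × 1 = 80.11 kips → 0.75 × 80.11 = 60.1 kips.
Bearing (1.2 l_c t F_u ≤ 2.4 d t F_u): upper limit = 2.4·0.5·0.625·70 = 52.5 kips.
  Edge l_c = 1.125 − 0.5625/2 = 0.8438 → r_n = 44.3 kips; interior l_c = 1.75 − 0.5625 = 1.188 → r_n = 52.5 kips.
  R_n,bearing = 2·44.3 + 4·52.5 = 298.6 kips → 0.75 × 298.6 = 224 kips.
Bolt shear governs: 60.1 kips.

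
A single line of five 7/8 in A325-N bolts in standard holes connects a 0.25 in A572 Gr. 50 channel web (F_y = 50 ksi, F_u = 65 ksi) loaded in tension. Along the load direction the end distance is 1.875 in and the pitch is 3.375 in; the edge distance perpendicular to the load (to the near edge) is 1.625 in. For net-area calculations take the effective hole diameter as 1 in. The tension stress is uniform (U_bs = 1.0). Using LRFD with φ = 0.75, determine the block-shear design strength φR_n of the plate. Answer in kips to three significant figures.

93.2 kips

Shear plane L_v = 1.875 + 4·3.375 = 15.38 in; A_gv = 15.38 × 0.25 = 3.844 in².
A_nv = (15.38 − 4.5·1) × 0.25 = 2.719 in².
A_nt = (1.625 − 0.5·1) × 0.25 = 0.2812 in².
0.6 F_u A_nv = 106 kips; 0.6 F_y A_gv = 115.3 kips → shear rupture governs the shear term.
R_n = 106 + 1.0 × 65 × 0.2812 = 124.3 kips.
Design strength φR_n = 0.75 × 124.3 = 93.2 kips.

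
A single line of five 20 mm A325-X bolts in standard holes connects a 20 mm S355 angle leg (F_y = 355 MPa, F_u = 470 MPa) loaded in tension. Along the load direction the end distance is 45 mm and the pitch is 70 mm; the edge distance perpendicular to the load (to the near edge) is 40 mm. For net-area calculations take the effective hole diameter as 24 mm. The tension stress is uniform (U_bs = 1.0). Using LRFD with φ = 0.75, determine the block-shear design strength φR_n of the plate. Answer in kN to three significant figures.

1120 kN

Shear plane L_v = 45 + 4·70 = 325 mm; A_gv = 325 × 20 = 6500 mm².
A_nv = (325 − 4.5·24) × 20 = 4340 mm².
A_nt = (40 − 0.5·24) × 20 = 560 mm².
0.6 F_u A_nv = 1224 kN; 0.6 F_y A_gv = 1384 kN → shear rupture governs the shear term.
R_n = 1224 + 1.0 × 470 × 560 / 1000 = 1487 kN.
Design strength φR_n = 0.75 × 1487 = 1120 kN.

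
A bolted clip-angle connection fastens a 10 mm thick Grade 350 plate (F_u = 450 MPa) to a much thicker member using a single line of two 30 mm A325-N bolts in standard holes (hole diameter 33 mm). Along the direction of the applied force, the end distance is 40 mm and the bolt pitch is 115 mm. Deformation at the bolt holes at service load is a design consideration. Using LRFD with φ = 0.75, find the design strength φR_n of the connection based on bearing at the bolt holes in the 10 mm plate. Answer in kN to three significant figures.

338 kN

Per bolt r_n = 1.2 l_c t F_u ≤ 2.4 d t F_u; upper limit = 2.4 × 30 × 10 × 450 / 1000 = 324 kN.
Edge bolt: l_c = 40 − 33/2 = 23.5 mm → 1.2 × 23.5 × 10 × 450 / 1000 = 126.9 → r_n = 126.9 kN.
Interior bolts: l_c = 115 − 33 = 82 mm → 1.2 × 82 × 10 × 450 / 1000 = 442.8 → r_n = 324 kN.
R_n = 1 × 126.9 + 1 × 324 = 450.9 kN.
Design strength φR_n = 0.75 × 450.9 = 338 kN.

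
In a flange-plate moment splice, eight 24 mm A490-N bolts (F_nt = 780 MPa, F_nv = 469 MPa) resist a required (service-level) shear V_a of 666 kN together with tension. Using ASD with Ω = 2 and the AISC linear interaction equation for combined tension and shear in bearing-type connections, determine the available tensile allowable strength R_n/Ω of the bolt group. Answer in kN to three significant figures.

727 kN

A_b = π·24²/4 = 452.4 mm²; f_rv = 666 × 1000 / (8 × 452.4) = 184 MPa.
F'_nt = 1.3 F_nt − (Ω F_nt / F_nv) f_rv = 1.3·780 − (2·780/469)·184 = 401.9 MPa, capped at F_nt → F'_nt = 401.9 MPa.
R_n = F'_nt · A_b · n = 401.9 × 452.4 × 8 / 1000 = 1455 kN.
Allowable strength R_n/Ω = 1455 / 2 = 727 kN.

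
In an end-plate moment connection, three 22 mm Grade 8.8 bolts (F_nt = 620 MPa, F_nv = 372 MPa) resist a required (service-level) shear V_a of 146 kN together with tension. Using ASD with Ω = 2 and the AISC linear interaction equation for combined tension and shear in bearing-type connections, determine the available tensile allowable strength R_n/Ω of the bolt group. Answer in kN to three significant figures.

216 kN

A_b = π·22²/4 = 380.1 mm²; f_rv = 146 × 1000 / (3 × 380.1) = 128 MPa.
F'_nt = 1.3 F_nt − (Ω F_nt / F_nv) f_rv = 1.3·620 − (2·620/372)·128 = 379.2 MPa, capped at F_nt → F'_nt = 379.2 MPa.
R_n = F'_nt · A_b · n = 379.2 × 380.1 × 3 / 1000 = 432.5 kN.
Allowable strength R_n/Ω = 432.5 / 2 = 216 kN.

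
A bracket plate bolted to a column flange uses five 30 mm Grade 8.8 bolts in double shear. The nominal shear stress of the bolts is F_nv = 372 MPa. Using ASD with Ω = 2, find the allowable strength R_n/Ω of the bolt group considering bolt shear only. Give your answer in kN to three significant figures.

1310 kN

A_b = π × 30² / 4 = 706.9 mm².
R_n = F_nv · A_b · n · n_s = 372 × 706.9 × 5 × 2 / 1000 = 2630 kN.
Allowable strength R_n/Ω = 2630 / 2 = 1310 kN.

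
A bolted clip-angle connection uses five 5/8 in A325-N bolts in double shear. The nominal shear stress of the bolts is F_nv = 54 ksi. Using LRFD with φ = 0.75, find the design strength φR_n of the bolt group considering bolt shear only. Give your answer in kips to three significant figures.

A_b = π × 0.625² / 4 = 0.3068 in².
R_n = F_nv · A_b · n · n_s = 54 × 0.3068 × 5 × 2 = 165.7 kips.
Design strength φR_n = 0.75 × 165.7 = 124 kips.

124 kips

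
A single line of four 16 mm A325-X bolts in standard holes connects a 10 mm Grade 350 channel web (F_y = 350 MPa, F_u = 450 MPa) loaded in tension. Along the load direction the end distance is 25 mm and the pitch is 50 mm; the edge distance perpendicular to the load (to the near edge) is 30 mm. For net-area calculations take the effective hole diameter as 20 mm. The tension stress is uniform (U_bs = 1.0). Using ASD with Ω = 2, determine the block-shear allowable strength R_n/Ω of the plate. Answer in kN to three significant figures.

Shear plane L_v = 25 + 3·50 = 175 mm; A_gv = 175 × 10 = 1750 mm².
A_nv = (175 − 3.5·20) × 10 = 1050 mm².
A_nt = (30 − 0.5·20) × 10 = 200 mm².
0.6 F_u A_nv = 283.5 kN; 0.6 F_y A_gv = 367.5 kN → shear rupture governs the shear term.
R_n = 283.5 + 1.0 × 450 × 200 / 1000 = 373.5 kN.
Allowable strength R_n/Ω = 373.5 / 2 = 187 kN.

187 kN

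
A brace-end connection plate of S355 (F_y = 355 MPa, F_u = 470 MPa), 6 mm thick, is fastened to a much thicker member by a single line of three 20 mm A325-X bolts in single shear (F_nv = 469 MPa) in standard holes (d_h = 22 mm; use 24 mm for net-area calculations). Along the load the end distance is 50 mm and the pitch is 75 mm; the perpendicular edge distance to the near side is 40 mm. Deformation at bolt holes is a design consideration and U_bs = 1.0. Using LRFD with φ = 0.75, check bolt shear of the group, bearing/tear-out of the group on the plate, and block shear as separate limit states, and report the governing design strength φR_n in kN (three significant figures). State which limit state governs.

Bolt shear: A_b = π·20²/4 = 314.2 mm²; R_n = 469 × 314.2 × 3 × 1 / 1000 = 442 kN → 0.75 × 442 = 332 kN.
Bearing: edge l_c = 39, r_n = 132 kN; interior l_c = 53, r_n = 135.4 kN; R_n = 132 + 2·135.4 = 402.7 kN → 302 kN.
Block shear: A_gv = 1200, A_nv = 840, A_nt = 168 mm²; R_n = min(0.6F_uA_nv, 0.6F_yA_gv) + U_bs·F_u·A_nt = 315.8 kN → 237 kN.
Block shear governs: 237 kN.

237 kN (block shear governs)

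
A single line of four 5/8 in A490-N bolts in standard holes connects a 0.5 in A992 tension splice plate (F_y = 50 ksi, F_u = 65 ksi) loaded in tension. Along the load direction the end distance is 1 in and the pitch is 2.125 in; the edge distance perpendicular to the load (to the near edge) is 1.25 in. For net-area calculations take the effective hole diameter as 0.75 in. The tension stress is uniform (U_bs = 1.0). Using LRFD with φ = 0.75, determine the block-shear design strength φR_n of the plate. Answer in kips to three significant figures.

90.8 kips

Shear plane L_v = 1 + 3·2.125 = 7.375 in; A_gv = 7.375 × 0.5 = 3.688 in².
A_nv = (7.375 − 3.5·0.75) × 0.5 = 2.375 in².
A_nt = (1.25 − 0.5·0.75) × 0.5 = 0.4375 in².
0.6 F_u A_nv = 92.62 kips; 0.6 F_y A_gv = 110.6 kips → shear rupture governs the shear term.
R_n = 92.62 + 1.0 × 65 × 0.4375 = 121.1 kips.
Design strength φR_n = 0.75 × 121.1 = 90.8 kips.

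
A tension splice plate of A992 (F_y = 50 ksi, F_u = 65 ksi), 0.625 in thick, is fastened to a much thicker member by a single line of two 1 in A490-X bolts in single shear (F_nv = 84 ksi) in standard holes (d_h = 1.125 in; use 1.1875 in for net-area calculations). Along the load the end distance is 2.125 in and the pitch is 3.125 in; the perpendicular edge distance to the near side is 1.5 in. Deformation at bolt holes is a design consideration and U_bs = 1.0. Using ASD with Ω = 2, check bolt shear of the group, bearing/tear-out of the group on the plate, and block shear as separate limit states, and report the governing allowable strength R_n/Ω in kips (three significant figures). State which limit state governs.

Bolt shear: A_b = π·1²/4 = 0.7854 in²; R_n = 84 × 0.7854 × 2 × 1 = 131.9 kips → 131.9 / 2 = 66 kips.
Bearing: edge l_c = 1.562, r_n = 76.17 kips; interior l_c = 2, r_n = 97.5 kips; R_n = 76.17 + 1·97.5 = 173.7 kips → 86.8 kips.
Block shear: A_gv = 3.281, A_nv = 2.168, A_nt = 0.5664 in²; R_n = min(0.6F_uA_nv, 0.6F_yA_gv) + U_bs·F_u·A_nt = 121.4 kips → 60.7 kips.
Block shear governs: 60.7 kips.

60.7 kips (block shear governs)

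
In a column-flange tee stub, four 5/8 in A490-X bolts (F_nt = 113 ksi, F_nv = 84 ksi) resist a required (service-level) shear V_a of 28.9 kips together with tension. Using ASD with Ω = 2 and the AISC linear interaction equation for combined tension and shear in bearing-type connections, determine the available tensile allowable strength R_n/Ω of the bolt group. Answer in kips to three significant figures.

A_b = π·0.625²/4 = 0.3068 in²; f_rv = 28.9 / (4 × 0.3068) = 23.55 ksi.
F'_nt = 1.3 F_nt − (Ω F_nt / F_nv) f_rv = 1.3·113 − (2·113/84)·23.55 = 83.54 ksi, capped at F_nt → F'_nt = 83.54 ksi.
R_n = F'_nt · A_b · n = 83.54 × 0.3068 × 4 = 102.5 kips.
Allowable strength R_n/Ω = 102.5 / 2 = 51.3 kips.

51.3 kips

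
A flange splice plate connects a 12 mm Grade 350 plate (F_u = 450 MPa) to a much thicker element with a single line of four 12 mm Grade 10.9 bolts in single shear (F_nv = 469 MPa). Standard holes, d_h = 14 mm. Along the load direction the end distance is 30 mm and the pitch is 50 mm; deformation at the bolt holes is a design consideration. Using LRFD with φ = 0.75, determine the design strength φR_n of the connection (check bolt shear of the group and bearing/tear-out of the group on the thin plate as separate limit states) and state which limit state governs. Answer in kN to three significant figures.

Bolt shear: A_b = π·12²/4 = 113.1 mm²; R_n = 469 × 113.1 × 4 × 1 / 1000 = 212.2 kN → 0.75 × 212.2 = 159 kN.
Bearing (1.2 l_c t F_u ≤ 2.4 d t F_u): upper limit = 2.4·12·12·450 / 1000 = 155.5 kN.
  Edge l_c = 30 − 14/2 = 23 → r_n = 149 kN; interior l_c = 50 − 14 = 36 → r_n = 155.5 kN.
  R_n,bearing = 1·149 + 3·155.5 = 615.6 kN → 0.75 × 615.6 = 462 kN.
Bolt shear governs: 159 kN.

159 kN (bolt shear governs)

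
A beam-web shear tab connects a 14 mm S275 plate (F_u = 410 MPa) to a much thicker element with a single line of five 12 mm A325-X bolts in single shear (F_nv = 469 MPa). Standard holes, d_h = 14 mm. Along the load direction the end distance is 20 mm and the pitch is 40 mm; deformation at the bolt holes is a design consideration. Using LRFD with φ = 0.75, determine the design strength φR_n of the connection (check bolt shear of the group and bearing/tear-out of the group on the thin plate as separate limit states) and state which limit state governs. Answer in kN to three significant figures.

Bolt shear: A_b = π·12²/4 = 113.1 mm²; R_n = 469 × 113.1 × 5 × 1 / 1000 = 265.2 kN → 0.75 × 265.2 = 199 kN.
Bearing (1.2 l_c t F_u ≤ 2.4 d t F_u): upper limit = 2.4·12·14·410 / 1000 = 165.3 kN.
  Edge l_c = 20 − 14/2 = 13 → r_n = 89.54 kN; interior l_c = 40 − 14 = 26 → r_n = 165.3 kN.
  R_n,bearing = 1·89.54 + 4·165.3 = 750.8 kN → 0.75 × 750.8 = 563 kN.
Bolt shear governs: 199 kN.

199 kN (bolt shear governs)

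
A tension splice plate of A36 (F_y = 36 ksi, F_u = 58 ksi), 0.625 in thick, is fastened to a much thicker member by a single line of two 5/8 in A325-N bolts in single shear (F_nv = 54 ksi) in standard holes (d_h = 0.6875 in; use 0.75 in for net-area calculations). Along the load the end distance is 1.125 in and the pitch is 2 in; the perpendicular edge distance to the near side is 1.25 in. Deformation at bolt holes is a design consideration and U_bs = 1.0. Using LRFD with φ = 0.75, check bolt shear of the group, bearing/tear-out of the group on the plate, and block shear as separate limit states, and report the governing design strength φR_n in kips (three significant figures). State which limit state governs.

24.9 kips (bolt shear governs)

Bolt shear: A_b = π·0.625²/4 = 0.3068 in²; R_n = 54 × 0.3068 × 2 × 1 = 33.13 kips → 0.75 × 33.13 = 24.9 kips.
Bearing: edge l_c = 0.7812, r_n = 33.98 kips; interior l_c = 1.312, r_n = 54.38 kips; R_n = 33.98 + 1·54.38 = 88.36 kips → 66.3 kips.
Block shear: A_gv = 1.953, A_nv = 1.25, A_nt = 0.5469 in²; R_n = min(0.6F_uA_nv, 0.6F_yA_gv) + U_bs·F_u·A_nt = 73.91 kips → 55.4 kips.
Bolt shear governs: 24.9 kips.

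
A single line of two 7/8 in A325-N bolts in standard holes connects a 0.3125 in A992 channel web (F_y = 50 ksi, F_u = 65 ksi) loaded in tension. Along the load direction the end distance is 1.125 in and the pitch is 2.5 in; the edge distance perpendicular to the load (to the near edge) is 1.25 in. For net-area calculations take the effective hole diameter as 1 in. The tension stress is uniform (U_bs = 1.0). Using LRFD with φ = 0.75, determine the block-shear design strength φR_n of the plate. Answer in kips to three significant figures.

Shear plane L_v = 1.125 + 1·2.5 = 3.625 in; A_gv = 3.625 × 0.3125 = 1.133 in².
A_nv = (3.625 − 1.5·1) × 0.3125 = 0.6641 in².
A_nt = (1.25 − 0.5·1) × 0.3125 = 0.2344 in².
0.6 F_u A_nv = 25.9 kips; 0.6 F_y A_gv = 33.98 kips → shear rupture governs the shear term.
R_n = 25.9 + 1.0 × 65 × 0.2344 = 41.13 kips.
Design strength φR_n = 0.75 × 41.13 = 30.8 kips.

30.8 kips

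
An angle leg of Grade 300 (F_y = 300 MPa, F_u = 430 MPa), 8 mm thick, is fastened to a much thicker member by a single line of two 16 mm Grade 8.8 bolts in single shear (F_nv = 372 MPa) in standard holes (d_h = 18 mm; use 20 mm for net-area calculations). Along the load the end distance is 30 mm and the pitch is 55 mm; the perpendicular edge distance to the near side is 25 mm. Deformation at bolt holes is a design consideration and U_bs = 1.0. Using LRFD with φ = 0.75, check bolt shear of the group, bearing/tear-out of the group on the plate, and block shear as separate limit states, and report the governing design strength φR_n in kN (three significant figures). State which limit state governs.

Bolt shear: A_b = π·16²/4 = 201.1 mm²; R_n = 372 × 201.1 × 2 × 1 / 1000 = 149.6 kN → 0.75 × 149.6 = 112 kN.
Bearing: edge l_c = 21, r_n = 86.69 kN; interior l_c = 37, r_n = 132.1 kN; R_n = 86.69 + 1·132.1 = 218.8 kN → 164 kN.
Block shear: A_gv = 680, A_nv = 440, A_nt = 120 mm²; R_n = min(0.6F_uA_nv, 0.6F_yA_gv) + U_bs·F_u·A_nt = 165.1 kN → 124 kN.
Bolt shear governs: 112 kN.

112 kN (bolt shear governs)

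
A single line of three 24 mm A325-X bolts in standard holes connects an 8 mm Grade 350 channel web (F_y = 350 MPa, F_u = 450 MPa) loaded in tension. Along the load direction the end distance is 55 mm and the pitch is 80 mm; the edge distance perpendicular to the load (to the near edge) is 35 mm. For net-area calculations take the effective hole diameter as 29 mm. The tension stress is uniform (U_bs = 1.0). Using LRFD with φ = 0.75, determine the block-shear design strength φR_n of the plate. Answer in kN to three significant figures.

Shear plane L_v = 55 + 2·80 = 215 mm; A_gv = 215 × 8 = 1720 mm².
A_nv = (215 − 2.5·29) × 8 = 1140 mm².
A_nt = (35 − 0.5·29) × 8 = 164 mm².
0.6 F_u A_nv = 307.8 kN; 0.6 F_y A_gv = 361.2 kN → shear rupture governs the shear term.
R_n = 307.8 + 1.0 × 450 × 164 / 1000 = 381.6 kN.
Design strength φR_n = 0.75 × 381.6 = 286 kN.

286 kN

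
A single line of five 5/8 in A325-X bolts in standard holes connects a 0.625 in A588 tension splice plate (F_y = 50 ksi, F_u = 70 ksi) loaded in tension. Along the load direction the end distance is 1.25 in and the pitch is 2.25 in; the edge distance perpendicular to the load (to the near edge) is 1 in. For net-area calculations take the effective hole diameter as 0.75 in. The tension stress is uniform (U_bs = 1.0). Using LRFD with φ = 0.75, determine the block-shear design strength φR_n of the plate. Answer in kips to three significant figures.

156 kips

Shear plane L_v = 1.25 + 4·2.25 = 10.25 in; A_gv = 10.25 × 0.625 = 6.406 in².
A_nv = (10.25 − 4.5·0.75) × 0.625 = 4.297 in².
A_nt = (1 − 0.5·0.75) × 0.625 = 0.3906 in².
0.6 F_u A_nv = 180.5 kips; 0.6 F_y A_gv = 192.2 kips → shear rupture governs the shear term.
R_n = 180.5 + 1.0 × 70 × 0.3906 = 207.8 kips.
Design strength φR_n = 0.75 × 207.8 = 156 kips.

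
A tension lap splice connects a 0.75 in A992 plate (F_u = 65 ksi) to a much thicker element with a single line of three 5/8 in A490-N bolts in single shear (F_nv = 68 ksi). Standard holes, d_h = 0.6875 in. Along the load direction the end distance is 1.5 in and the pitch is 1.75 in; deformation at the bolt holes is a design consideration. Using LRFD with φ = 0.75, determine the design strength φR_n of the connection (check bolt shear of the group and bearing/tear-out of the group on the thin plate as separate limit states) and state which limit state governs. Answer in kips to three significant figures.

46.9 kips (bolt shear governs)

Bolt shear: A_b = π·0.625²/4 = 0.3068 in²; R_n = 68 × 0.3068 × 3 × 1 = 62.59 kips → 0.75 × 62.59 = 46.9 kips.
Bearing (1.2 l_c t F_u ≤ 2.4 d t F_u): upper limit = 2.4·0.625·0.75·65 = 73.12 kips.
  Edge l_c = 1.5 − 0.6875/2 = 1.156 → r_n = 67.64 kips; interior l_c = 1.75 − 0.6875 = 1.062 → r_n = 62.16 kips.
  R_n,bearing = 1·67.64 + 2·62.16 = 192 kips → 0.75 × 192 = 144 kips.
Bolt shear governs: 46.9 kips.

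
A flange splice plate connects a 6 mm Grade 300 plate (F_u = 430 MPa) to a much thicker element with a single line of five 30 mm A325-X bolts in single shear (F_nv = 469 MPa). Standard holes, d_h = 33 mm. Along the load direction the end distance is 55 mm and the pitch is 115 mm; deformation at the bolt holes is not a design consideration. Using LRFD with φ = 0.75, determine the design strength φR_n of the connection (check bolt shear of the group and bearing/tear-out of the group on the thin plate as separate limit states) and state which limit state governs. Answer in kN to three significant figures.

808 kN (bearing governs)

Bolt shear: A_b = π·30²/4 = 706.9 mm²; R_n = 469 × 706.9 × 5 × 1 / 1000 = 1658 kN → 0.75 × 1658 = 1240 kN.
Bearing (1.5 l_c t F_u ≤ 3.0 d t F_u): upper limit = 3.0·30·6·430 / 1000 = 232.2 kN.
  Edge l_c = 55 − 33/2 = 38.5 → r_n = 149 kN; interior l_c = 115 − 33 = 82 → r_n = 232.2 kN.
  R_n,bearing = 1·149 + 4·232.2 = 1078 kN → 0.75 × 1078 = 808 kN.
Bearing governs: 808 kN.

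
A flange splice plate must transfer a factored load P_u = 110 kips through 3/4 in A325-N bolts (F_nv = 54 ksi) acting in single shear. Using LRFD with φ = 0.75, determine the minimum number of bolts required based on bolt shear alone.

7 bolts

A_b = π·0.75²/4 = 0.4418 in².
Per-bolt design strength φR_n = 0.75 × 54 × 0.4418 × 1 = 17.89 kips.
n ≥ 110 / 17.89 = 6.148 → use 7 bolts.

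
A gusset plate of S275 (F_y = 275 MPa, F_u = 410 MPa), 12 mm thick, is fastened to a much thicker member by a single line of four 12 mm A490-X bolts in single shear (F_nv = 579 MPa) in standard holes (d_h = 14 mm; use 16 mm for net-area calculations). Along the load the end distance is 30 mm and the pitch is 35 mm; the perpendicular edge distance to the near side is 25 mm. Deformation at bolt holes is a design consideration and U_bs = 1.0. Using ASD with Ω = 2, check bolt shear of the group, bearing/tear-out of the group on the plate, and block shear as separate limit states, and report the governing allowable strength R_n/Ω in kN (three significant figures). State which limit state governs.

131 kN (bolt shear governs)

Bolt shear: A_b = π·12²/4 = 113.1 mm²; R_n = 579 × 113.1 × 4 × 1 / 1000 = 261.9 kN → 261.9 / 2 = 131 kN.
Bearing: edge l_c = 23, r_n = 135.8 kN; interior l_c = 21, r_n = 124 kN; R_n = 135.8 + 3·124 = 507.7 kN → 254 kN.
Block shear: A_gv = 1620, A_nv = 948, A_nt = 204 mm²; R_n = min(0.6F_uA_nv, 0.6F_yA_gv) + U_bs·F_u·A_nt = 316.8 kN → 158 kN.
Bolt shear governs: 131 kN.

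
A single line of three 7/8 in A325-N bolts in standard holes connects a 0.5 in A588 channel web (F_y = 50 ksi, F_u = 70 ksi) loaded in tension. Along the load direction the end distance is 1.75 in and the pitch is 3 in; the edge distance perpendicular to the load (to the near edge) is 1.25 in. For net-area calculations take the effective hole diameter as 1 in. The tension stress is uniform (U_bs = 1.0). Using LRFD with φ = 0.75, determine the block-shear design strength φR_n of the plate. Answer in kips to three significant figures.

Shear plane L_v = 1.75 + 2·3 = 7.75 in; A_gv = 7.75 × 0.5 = 3.875 in².
A_nv = (7.75 − 2.5·1) × 0.5 = 2.625 in².
A_nt = (1.25 − 0.5·1) × 0.5 = 0.375 in².
0.6 F_u A_nv = 110.2 kips; 0.6 F_y A_gv = 116.2 kips → shear rupture governs the shear term.
R_n = 110.2 + 1.0 × 70 × 0.375 = 136.5 kips.
Design strength φR_n = 0.75 × 136.5 = 102 kips.

102 kips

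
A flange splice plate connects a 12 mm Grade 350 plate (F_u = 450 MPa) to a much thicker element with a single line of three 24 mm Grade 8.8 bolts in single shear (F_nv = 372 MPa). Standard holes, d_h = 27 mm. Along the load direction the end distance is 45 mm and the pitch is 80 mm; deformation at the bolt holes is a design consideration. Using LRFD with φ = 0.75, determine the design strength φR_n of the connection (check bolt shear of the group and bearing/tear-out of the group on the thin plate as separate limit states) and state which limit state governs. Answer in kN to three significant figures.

379 kN (bolt shear governs)

Bolt shear: A_b = π·24²/4 = 452.4 mm²; R_n = 372 × 452.4 × 3 × 1 / 1000 = 504.9 kN → 0.75 × 504.9 = 379 kN.
Bearing (1.2 l_c t F_u ≤ 2.4 d t F_u): upper limit = 2.4·24·12·450 / 1000 = 311 kN.
  Edge l_c = 45 − 27/2 = 31.5 → r_n = 204.1 kN; interior l_c = 80 − 27 = 53 → r_n = 311 kN.
  R_n,bearing = 1·204.1 + 2·311 = 826.2 kN → 0.75 × 826.2 = 620 kN.
Bolt shear governs: 379 kN.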